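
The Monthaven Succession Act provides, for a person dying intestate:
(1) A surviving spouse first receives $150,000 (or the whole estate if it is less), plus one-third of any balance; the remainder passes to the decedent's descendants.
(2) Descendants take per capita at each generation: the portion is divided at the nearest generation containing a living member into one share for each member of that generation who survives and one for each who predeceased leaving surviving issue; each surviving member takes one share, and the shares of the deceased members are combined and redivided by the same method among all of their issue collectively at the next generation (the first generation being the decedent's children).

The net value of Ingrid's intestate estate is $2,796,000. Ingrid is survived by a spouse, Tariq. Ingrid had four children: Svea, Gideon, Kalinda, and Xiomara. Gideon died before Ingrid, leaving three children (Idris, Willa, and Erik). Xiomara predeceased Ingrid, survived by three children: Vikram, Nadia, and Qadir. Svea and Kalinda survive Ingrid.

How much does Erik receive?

Erik receives $147,000.

Tariq first takes $150,000, leaving a balance of $2,646,000. Tariq then takes one-third of the balance ($882,000), for a total of $1,032,000. The remaining $1,764,000 passes to the descendants.
The descendants' portion ($1,764,000) is divided at the children's generation into 4 shares of $441,000. Svea and Kalinda each take $441,000. The 2 shares of the deceased (Gideon and Xiomara) are combined into a pool of $882,000.
That pool ($882,000) is divided at the grandchildren's generation equally among Idris, Willa, Erik, Vikram, Nadia, and Qadir: $147,000 each.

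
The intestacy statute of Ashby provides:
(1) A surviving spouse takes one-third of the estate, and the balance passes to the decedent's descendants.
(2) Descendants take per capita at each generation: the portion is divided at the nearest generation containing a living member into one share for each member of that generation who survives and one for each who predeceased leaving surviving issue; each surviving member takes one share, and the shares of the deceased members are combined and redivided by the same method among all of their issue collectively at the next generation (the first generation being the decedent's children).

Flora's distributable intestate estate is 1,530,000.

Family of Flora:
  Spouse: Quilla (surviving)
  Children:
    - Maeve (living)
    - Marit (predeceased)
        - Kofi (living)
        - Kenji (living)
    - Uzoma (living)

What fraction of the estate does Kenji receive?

Quilla takes one-third of 1,530,000 = 510,000. The remaining 1,020,000 passes to the descendants.
The descendants' portion (1,020,000) is divided at the children's generation into 3 shares of 340,000. Maeve and Uzoma each take 340,000. The remaining share for the deceased Marit (340,000) is carried to the next generation.
That pool (340,000) is divided at the grandchildren's generation equally among Kofi and Kenji: 170,000 each.

Kenji receives 1/9 of the estate.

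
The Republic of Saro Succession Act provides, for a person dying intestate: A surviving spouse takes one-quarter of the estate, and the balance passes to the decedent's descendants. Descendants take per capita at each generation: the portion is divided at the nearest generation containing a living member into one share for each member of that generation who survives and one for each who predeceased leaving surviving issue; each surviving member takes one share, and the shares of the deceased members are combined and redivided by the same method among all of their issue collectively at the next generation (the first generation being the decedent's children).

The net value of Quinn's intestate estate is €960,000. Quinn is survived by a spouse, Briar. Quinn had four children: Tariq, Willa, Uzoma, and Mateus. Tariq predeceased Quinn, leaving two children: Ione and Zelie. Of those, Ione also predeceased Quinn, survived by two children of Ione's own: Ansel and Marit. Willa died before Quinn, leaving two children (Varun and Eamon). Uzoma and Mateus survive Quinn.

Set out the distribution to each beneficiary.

Briar takes one-quarter of €960,000 = €240,000. The remaining €720,000 passes to the descendants.
The descendants' portion (€720,000) is divided at the children's generation into 4 shares of €180,000. Uzoma and Mateus each take €180,000. The 2 shares of the deceased (Tariq and Willa) are combined into a pool of €360,000.
That pool (€360,000) is divided at the grandchildren's generation into 4 shares of €90,000. Zelie, Varun, and Eamon each take €90,000. The remaining share for the deceased Ione (€90,000) is carried to the next generation.
That pool (€90,000) is divided at the great-grandchildren's generation equally among Ansel and Marit: €45,000 each.

Briar: €240,000; Ansel: €45,000; Marit: €45,000; Zelie: €90,000; Varun: €90,000; Eamon: €90,000; Uzoma: €180,000; Mateus: €180,000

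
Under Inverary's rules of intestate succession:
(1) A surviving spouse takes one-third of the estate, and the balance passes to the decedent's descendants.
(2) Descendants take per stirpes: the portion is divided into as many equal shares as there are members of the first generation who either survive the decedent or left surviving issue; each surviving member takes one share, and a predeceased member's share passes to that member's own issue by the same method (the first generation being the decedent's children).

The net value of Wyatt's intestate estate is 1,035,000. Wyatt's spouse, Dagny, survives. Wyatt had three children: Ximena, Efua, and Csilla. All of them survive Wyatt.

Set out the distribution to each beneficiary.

Dagny takes one-third of 1,035,000 = 345,000. The remaining 690,000 passes to the descendants.
The descendants' portion (690,000) is divided into 3 shares of 230,000: Ximena, Efua, and Csilla each take 230,000.

Dagny: 345,000; Ximena: 230,000; Efua: 230,000; Csilla: 230,000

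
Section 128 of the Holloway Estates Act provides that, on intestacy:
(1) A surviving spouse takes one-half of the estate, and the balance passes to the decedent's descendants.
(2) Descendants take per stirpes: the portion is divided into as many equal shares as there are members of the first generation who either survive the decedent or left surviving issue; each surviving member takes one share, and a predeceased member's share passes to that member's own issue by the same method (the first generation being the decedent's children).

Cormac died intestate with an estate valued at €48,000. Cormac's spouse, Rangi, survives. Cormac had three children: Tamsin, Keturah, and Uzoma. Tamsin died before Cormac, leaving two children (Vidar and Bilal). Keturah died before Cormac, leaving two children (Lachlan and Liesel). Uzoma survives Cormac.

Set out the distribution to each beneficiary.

Rangi: €24,000; Vidar: €4,000; Bilal: €4,000; Lachlan: €4,000; Liesel: €4,000; Uzoma: €8,000

Rangi takes one-half of €48,000 = €24,000. The remaining €24,000 passes to the descendants.
The descendants' portion (€24,000) is divided into 3 shares of €8,000: Uzoma takes €8,000; Tamsin's €8,000 share passes to Tamsin's issue; Keturah's €8,000 share passes to Keturah's issue.
Tamsin's share (€8,000) is divided into 2 shares of €4,000: Vidar and Bilal each take €4,000.
Keturah's share (€8,000) is divided into 2 shares of €4,000: Lachlan and Liesel each take €4,000.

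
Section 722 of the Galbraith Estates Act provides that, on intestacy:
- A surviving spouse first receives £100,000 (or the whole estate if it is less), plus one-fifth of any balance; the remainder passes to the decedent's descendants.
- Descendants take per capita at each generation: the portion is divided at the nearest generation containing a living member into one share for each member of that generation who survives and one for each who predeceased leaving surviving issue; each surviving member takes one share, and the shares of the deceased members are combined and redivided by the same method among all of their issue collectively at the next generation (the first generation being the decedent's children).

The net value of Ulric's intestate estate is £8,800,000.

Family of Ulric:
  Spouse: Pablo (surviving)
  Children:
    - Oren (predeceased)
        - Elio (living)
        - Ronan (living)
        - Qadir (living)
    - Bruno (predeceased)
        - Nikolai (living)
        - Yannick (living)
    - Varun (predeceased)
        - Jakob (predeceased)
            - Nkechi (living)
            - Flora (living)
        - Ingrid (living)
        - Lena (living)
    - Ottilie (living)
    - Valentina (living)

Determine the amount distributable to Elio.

Elio receives £522,000.

Pablo first takes £100,000, leaving a balance of £8,700,000. Pablo then takes one-fifth of the balance (£1,740,000), for a total of £1,840,000. The remaining £6,960,000 passes to the descendants.
The descendants' portion (£6,960,000) is divided at the children's generation into 5 shares of £1,392,000. Ottilie and Valentina each take £1,392,000. The 3 shares of the deceased (Oren, Bruno, and Varun) are combined into a pool of £4,176,000.
That pool (£4,176,000) is divided at the grandchildren's generation into 8 shares of £522,000. Elio, Ronan, Qadir, Nikolai, Yannick, Ingrid, and Lena each take £522,000. The remaining share for the deceased Jakob (£522,000) is carried to the next generation.
That pool (£522,000) is divided at the great-grandchildren's generation equally among Nkechi and Flora: £261,000 each.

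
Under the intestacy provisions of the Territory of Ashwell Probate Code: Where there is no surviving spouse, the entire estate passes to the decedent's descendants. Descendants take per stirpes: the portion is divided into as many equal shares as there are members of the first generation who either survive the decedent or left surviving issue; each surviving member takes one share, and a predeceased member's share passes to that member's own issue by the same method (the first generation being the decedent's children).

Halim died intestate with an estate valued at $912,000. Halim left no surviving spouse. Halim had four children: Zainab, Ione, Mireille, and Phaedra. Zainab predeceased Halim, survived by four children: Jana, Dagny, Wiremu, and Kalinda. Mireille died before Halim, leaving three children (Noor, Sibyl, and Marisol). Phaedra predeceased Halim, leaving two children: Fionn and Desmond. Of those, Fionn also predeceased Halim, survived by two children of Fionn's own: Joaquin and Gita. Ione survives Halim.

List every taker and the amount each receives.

The entire $912,000 passes to the descendants.
That amount ($912,000) is divided into 4 shares of $228,000: Ione takes $228,000; Zainab's $228,000 share passes to Zainab's issue; Mireille's $228,000 share passes to Mireille's issue; Phaedra's $228,000 share passes to Phaedra's issue.
Zainab's share ($228,000) is divided into 4 shares of $57,000: Jana, Dagny, Wiremu, and Kalinda each take $57,000.
Mireille's share ($228,000) is divided into 3 shares of $76,000: Noor, Sibyl, and Marisol each take $76,000.
Phaedra's share ($228,000) is divided into 2 shares of $114,000: Desmond takes $114,000; Fionn's $114,000 share passes to Fionn's issue.
Fionn's share ($114,000) is divided into 2 shares of $57,000: Joaquin and Gita each take $57,000.

Jana: $57,000; Dagny: $57,000; Wiremu: $57,000; Kalinda: $57,000; Ione: $228,000; Noor: $76,000; Sibyl: $76,000; Marisol: $76,000; Joaquin: $57,000; Gita: $57,000; Desmond: $114,000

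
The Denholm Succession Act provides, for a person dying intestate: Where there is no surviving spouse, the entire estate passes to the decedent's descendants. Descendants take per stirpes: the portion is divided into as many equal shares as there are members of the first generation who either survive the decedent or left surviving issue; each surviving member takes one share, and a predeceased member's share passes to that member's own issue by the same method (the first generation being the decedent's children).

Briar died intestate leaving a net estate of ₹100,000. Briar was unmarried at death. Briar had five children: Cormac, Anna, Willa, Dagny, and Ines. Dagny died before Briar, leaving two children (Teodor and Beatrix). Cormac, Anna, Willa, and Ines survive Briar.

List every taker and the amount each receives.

Cormac: ₹20,000; Anna: ₹20,000; Willa: ₹20,000; Teodor: ₹10,000; Beatrix: ₹10,000; Ines: ₹20,000

The entire ₹100,000 passes to the descendants.
That amount (₹100,000) is divided into 5 shares of ₹20,000: Cormac, Anna, Willa, and Ines each take ₹20,000; Dagny's ₹20,000 share passes to Dagny's issue.
Dagny's share (₹20,000) is divided into 2 shares of ₹10,000: Teodor and Beatrix each take ₹10,000.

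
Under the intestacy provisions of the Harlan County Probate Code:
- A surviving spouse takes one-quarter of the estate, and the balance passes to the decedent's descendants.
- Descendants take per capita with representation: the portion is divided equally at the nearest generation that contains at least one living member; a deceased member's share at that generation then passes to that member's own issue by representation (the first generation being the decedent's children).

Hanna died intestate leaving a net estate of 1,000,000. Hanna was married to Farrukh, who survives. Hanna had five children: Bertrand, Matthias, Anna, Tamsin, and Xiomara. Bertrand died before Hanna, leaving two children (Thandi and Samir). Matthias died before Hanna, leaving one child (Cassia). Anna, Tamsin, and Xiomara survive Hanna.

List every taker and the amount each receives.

Farrukh takes one-quarter of 1,000,000 = 250,000. The remaining 750,000 passes to the descendants.
The descendants' portion (750,000) is divided into 5 shares of 150,000: Anna, Tamsin, and Xiomara each take 150,000; Bertrand's 150,000 share passes to Bertrand's issue; Matthias's 150,000 share passes to Matthias's issue.
Bertrand's share (150,000) is divided into 2 shares of 75,000: Thandi and Samir each take 75,000.
Matthias's share (150,000) passes entirely to Cassia.

Farrukh: 250,000; Thandi: 75,000; Samir: 75,000; Cassia: 150,000; Anna: 150,000; Tamsin: 150,000; Xiomara: 150,000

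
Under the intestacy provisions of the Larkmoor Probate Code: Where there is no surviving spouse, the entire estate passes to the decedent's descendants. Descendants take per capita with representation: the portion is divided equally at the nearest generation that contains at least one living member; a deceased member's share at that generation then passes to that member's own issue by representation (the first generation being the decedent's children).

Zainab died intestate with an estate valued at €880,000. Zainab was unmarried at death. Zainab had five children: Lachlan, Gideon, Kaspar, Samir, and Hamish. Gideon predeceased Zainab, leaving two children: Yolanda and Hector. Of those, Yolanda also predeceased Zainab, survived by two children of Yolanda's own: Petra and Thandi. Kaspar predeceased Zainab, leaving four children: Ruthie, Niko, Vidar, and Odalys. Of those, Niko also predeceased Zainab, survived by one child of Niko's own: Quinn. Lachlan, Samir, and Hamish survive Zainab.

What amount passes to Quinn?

Quinn receives €44,000.

The entire €880,000 passes to the descendants.
That amount (€880,000) is divided into 5 shares of €176,000: Lachlan, Samir, and Hamish each take €176,000; Gideon's €176,000 share passes to Gideon's issue; Kaspar's €176,000 share passes to Kaspar's issue.
Gideon's share (€176,000) is divided into 2 shares of €88,000: Hector takes €88,000; Yolanda's €88,000 share passes to Yolanda's issue.
Yolanda's share (€88,000) is divided into 2 shares of €44,000: Petra and Thandi each take €44,000.
Kaspar's share (€176,000) is divided into 4 shares of €44,000: Ruthie, Vidar, and Odalys each take €44,000; Niko's €44,000 share passes to Niko's issue.
Niko's share (€44,000) passes entirely to Quinn.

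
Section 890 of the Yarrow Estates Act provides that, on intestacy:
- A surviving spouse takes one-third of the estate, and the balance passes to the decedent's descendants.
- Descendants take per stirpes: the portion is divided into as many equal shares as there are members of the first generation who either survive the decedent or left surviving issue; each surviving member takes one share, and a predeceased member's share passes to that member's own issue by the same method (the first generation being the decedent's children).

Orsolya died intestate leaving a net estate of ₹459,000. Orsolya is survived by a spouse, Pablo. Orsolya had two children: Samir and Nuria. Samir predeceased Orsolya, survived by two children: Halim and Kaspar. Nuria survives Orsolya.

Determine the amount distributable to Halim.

Halim receives ₹76,500.

Pablo takes one-third of ₹459,000 = ₹153,000. The remaining ₹306,000 passes to the descendants.
The descendants' portion (₹306,000) is divided into 2 shares of ₹153,000: Nuria takes ₹153,000; Samir's ₹153,000 share passes to Samir's issue.
Samir's share (₹153,000) is divided into 2 shares of ₹76,500: Halim and Kaspar each take ₹76,500.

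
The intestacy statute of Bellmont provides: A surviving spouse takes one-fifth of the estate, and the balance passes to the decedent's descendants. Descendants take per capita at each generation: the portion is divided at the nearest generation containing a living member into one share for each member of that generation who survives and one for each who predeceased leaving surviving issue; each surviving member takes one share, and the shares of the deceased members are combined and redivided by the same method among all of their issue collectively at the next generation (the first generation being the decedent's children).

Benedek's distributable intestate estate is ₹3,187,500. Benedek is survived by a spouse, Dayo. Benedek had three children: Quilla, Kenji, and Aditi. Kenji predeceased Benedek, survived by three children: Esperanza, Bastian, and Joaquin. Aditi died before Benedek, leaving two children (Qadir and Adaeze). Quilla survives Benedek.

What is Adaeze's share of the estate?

Dayo takes one-fifth of ₹3,187,500 = ₹637,500. The remaining ₹2,550,000 passes to the descendants.
The descendants' portion (₹2,550,000) is divided at the children's generation into 3 shares of ₹850,000. Quilla takes ₹850,000. The 2 shares of the deceased (Kenji and Aditi) are combined into a pool of ₹1,700,000.
That pool (₹1,700,000) is divided at the grandchildren's generation equally among Esperanza, Bastian, Joaquin, Qadir, and Adaeze: ₹340,000 each.

Adaeze receives ₹340,000.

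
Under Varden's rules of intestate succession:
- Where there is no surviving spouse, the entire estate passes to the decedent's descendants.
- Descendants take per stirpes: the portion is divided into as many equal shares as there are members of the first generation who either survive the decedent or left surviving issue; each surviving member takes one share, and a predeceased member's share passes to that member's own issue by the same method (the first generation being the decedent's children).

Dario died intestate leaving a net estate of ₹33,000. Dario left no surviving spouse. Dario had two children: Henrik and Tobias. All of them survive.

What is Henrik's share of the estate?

Henrik receives ₹16,500.

The entire ₹33,000 passes to the descendants.
That amount (₹33,000) is divided into 2 shares of ₹16,500: Henrik and Tobias each take ₹16,500.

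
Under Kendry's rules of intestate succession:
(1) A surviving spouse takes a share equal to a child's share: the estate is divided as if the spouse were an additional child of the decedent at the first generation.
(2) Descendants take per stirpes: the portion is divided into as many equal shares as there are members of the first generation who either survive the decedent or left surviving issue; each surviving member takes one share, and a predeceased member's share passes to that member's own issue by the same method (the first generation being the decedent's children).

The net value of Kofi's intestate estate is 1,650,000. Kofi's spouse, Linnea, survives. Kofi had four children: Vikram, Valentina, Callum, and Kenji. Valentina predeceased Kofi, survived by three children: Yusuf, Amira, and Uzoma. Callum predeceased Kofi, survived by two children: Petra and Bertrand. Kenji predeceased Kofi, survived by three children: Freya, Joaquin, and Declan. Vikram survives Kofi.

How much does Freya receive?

The spouse counts as an additional share at the children's level, so there are 5 primary shares of 330,000. Linnea takes one such share (330,000).
The children's combined portion (1,320,000) is divided into 4 shares of 330,000: Vikram takes 330,000; Valentina's 330,000 share passes to Valentina's issue; Callum's 330,000 share passes to Callum's issue; Kenji's 330,000 share passes to Kenji's issue.
Valentina's share (330,000) is divided into 3 shares of 110,000: Yusuf, Amira, and Uzoma each take 110,000.
Callum's share (330,000) is divided into 2 shares of 165,000: Petra and Bertrand each take 165,000.
Kenji's share (330,000) is divided into 3 shares of 110,000: Freya, Joaquin, and Declan each take 110,000.

Freya receives 110,000.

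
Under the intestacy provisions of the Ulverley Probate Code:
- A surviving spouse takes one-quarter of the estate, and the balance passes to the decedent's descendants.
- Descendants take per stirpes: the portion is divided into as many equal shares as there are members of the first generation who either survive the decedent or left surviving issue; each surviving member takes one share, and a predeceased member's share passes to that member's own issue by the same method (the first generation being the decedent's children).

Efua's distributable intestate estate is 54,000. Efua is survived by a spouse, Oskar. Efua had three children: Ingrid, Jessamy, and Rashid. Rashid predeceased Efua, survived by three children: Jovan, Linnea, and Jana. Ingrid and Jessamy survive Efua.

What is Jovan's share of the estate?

Oskar takes one-quarter of 54,000 = 13,500. The remaining 40,500 passes to the descendants.
The descendants' portion (40,500) is divided into 3 shares of 13,500: Ingrid and Jessamy each take 13,500; Rashid's 13,500 share passes to Rashid's issue.
Rashid's share (13,500) is divided into 3 shares of 4,500: Jovan, Linnea, and Jana each take 4,500.

Jovan receives 4,500.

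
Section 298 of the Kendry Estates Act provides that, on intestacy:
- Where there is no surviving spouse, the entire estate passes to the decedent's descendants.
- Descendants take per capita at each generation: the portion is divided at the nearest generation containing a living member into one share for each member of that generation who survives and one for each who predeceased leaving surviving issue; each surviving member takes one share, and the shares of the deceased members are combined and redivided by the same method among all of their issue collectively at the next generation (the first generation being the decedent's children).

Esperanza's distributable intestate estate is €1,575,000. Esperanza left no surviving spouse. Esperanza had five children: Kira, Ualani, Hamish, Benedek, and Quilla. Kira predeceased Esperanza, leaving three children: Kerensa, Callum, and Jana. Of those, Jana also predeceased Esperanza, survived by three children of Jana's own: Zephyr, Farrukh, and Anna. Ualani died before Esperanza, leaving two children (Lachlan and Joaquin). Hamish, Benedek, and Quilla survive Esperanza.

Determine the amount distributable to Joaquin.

The entire €1,575,000 passes to the descendants.
That amount (€1,575,000) is divided at the children's generation into 5 shares of €315,000. Hamish, Benedek, and Quilla each take €315,000. The 2 shares of the deceased (Kira and Ualani) are combined into a pool of €630,000.
That pool (€630,000) is divided at the grandchildren's generation into 5 shares of €126,000. Kerensa, Callum, Lachlan, and Joaquin each take €126,000. The remaining share for the deceased Jana (€126,000) is carried to the next generation.
That pool (€126,000) is divided at the great-grandchildren's generation equally among Zephyr, Farrukh, and Anna: €42,000 each.

Joaquin receives €126,000.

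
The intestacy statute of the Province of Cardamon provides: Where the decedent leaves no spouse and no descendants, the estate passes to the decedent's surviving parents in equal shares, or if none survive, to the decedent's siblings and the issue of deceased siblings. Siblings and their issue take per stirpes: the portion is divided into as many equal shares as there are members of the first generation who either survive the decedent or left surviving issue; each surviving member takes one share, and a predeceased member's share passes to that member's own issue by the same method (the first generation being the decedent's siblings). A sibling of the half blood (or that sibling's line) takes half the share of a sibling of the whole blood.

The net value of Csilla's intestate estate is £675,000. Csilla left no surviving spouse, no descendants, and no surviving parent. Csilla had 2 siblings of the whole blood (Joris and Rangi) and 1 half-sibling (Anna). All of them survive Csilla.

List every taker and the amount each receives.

Joris: £270,000; Anna: £135,000; Rangi: £270,000

The entire £675,000 passes to the siblings and their issue.
Counting each half-blood sibling's line as half a unit, there are 5/2 units in £675,000, so one unit is £270,000. Whole-blood lines (Joris and Rangi) take £270,000 each; half-blood lines (Anna) take £135,000 each.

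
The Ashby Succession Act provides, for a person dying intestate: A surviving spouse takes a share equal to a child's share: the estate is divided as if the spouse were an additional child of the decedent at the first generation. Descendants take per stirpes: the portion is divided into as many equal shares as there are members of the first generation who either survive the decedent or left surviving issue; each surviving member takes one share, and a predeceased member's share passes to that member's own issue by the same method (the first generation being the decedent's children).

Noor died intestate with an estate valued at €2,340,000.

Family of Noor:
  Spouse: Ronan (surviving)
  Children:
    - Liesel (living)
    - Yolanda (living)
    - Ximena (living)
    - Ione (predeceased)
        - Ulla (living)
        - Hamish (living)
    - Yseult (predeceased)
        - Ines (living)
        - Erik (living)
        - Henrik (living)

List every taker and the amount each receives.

The spouse counts as an additional share at the children's level, so there are 6 primary shares of €390,000. Ronan takes one such share (€390,000).
The children's combined portion (€1,950,000) is divided into 5 shares of €390,000: Liesel, Yolanda, and Ximena each take €390,000; Ione's €390,000 share passes to Ione's issue; Yseult's €390,000 share passes to Yseult's issue.
Ione's share (€390,000) is divided into 2 shares of €195,000: Ulla and Hamish each take €195,000.
Yseult's share (€390,000) is divided into 3 shares of €130,000: Ines, Erik, and Henrik each take €130,000.

Ronan: €390,000; Liesel: €390,000; Yolanda: €390,000; Ximena: €390,000; Ulla: €195,000; Hamish: €195,000; Ines: €130,000; Erik: €130,000; Henrik: €130,000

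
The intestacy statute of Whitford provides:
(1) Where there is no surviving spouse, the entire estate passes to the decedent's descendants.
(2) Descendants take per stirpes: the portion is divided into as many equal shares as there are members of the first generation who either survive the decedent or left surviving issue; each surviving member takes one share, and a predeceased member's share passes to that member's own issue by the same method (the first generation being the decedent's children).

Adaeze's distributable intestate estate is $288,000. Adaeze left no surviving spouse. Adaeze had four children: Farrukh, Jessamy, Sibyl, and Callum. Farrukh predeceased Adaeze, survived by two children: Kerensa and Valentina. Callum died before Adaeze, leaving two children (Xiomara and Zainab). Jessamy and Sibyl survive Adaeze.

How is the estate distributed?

The entire $288,000 passes to the descendants.
That amount ($288,000) is divided into 4 shares of $72,000: Jessamy and Sibyl each take $72,000; Farrukh's $72,000 share passes to Farrukh's issue; Callum's $72,000 share passes to Callum's issue.
Farrukh's share ($72,000) is divided into 2 shares of $36,000: Kerensa and Valentina each take $36,000.
Callum's share ($72,000) is divided into 2 shares of $36,000: Xiomara and Zainab each take $36,000.

Kerensa: $36,000; Valentina: $36,000; Jessamy: $72,000; Sibyl: $72,000; Xiomara: $36,000; Zainab: $36,000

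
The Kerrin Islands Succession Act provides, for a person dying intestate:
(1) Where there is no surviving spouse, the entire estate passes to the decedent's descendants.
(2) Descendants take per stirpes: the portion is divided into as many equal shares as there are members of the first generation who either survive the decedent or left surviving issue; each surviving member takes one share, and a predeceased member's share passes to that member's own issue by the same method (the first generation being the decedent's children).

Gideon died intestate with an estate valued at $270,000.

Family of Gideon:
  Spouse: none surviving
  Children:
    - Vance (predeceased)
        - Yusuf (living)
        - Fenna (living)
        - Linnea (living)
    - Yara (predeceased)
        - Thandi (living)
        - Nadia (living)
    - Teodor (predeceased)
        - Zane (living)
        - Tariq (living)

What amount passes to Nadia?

The entire $270,000 passes to the descendants.
That amount ($270,000) is divided into 3 shares of $90,000: Vance's $90,000 share passes to Vance's issue; Yara's $90,000 share passes to Yara's issue; Teodor's $90,000 share passes to Teodor's issue.
Vance's share ($90,000) is divided into 3 shares of $30,000: Yusuf, Fenna, and Linnea each take $30,000.
Yara's share ($90,000) is divided into 2 shares of $45,000: Thandi and Nadia each take $45,000.
Teodor's share ($90,000) is divided into 2 shares of $45,000: Zane and Tariq each take $45,000.

Nadia receives $45,000.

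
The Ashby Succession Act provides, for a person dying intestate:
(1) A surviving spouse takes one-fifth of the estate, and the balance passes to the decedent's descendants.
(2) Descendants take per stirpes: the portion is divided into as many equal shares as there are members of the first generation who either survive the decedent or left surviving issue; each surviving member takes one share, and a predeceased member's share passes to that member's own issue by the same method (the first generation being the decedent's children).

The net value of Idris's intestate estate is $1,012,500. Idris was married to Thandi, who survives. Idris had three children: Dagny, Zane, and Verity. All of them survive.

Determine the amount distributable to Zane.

Thandi takes one-fifth of $1,012,500 = $202,500. The remaining $810,000 passes to the descendants.
The descendants' portion ($810,000) is divided into 3 shares of $270,000: Dagny, Zane, and Verity each take $270,000.

Zane receives $270,000.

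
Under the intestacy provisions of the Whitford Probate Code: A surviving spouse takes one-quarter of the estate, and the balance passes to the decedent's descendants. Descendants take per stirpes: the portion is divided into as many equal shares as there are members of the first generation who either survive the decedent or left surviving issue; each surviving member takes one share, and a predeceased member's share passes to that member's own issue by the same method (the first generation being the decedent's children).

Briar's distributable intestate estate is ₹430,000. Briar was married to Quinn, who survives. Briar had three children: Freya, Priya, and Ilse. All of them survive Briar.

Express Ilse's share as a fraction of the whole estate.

Quinn takes one-quarter of ₹430,000 = ₹107,500. The remaining ₹322,500 passes to the descendants.
The descendants' portion (₹322,500) is divided into 3 shares of ₹107,500: Freya, Priya, and Ilse each take ₹107,500.

Ilse receives 1/4 of the estate.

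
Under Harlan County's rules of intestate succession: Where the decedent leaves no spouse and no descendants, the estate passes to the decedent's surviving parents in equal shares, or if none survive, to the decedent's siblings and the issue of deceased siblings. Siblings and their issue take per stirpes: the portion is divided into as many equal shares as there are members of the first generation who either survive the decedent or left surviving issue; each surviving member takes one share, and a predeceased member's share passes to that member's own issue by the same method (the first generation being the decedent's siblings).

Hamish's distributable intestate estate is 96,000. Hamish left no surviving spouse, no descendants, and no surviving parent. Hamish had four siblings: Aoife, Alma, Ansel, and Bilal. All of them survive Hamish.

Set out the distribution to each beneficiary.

The entire 96,000 passes to the siblings and their issue.
That amount (96,000) is divided into 4 shares of 24,000: Aoife, Alma, Ansel, and Bilal each take 24,000.

Aoife: 24,000; Alma: 24,000; Ansel: 24,000; Bilal: 24,000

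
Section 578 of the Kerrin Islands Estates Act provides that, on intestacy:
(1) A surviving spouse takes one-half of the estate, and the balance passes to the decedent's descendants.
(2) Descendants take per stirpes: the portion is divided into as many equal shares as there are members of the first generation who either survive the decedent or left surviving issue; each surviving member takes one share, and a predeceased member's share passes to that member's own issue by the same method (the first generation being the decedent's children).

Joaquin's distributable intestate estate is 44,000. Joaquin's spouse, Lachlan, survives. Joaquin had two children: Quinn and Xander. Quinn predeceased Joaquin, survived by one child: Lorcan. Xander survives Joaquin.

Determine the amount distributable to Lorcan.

Lachlan takes one-half of 44,000 = 22,000. The remaining 22,000 passes to the descendants.
The descendants' portion (22,000) is divided into 2 shares of 11,000: Xander takes 11,000; Quinn's 11,000 share passes to Quinn's issue.
Quinn's share (11,000) passes entirely to Lorcan.

Lorcan receives 11,000.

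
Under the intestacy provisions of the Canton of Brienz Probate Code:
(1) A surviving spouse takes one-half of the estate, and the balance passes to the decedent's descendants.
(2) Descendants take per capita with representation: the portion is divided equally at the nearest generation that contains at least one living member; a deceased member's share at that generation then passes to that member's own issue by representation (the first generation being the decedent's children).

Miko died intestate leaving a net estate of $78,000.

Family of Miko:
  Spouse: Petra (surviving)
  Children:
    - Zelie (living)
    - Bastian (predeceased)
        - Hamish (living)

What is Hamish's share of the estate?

Petra takes one-half of $78,000 = $39,000. The remaining $39,000 passes to the descendants.
The descendants' portion ($39,000) is divided into 2 shares of $19,500: Zelie takes $19,500; Bastian's $19,500 share passes to Bastian's issue.
Bastian's share ($19,500) passes entirely to Hamish.

Hamish receives $19,500.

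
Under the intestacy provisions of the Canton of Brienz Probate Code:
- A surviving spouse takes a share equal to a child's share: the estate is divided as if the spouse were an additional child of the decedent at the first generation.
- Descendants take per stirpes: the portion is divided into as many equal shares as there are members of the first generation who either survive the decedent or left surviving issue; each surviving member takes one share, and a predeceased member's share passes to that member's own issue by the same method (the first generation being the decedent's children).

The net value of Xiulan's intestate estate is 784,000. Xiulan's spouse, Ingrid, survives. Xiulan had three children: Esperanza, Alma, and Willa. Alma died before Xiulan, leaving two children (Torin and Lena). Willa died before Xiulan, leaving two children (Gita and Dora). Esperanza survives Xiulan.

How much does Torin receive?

The spouse counts as an additional share at the children's level, so there are 4 primary shares of 196,000. Ingrid takes one such share (196,000).
The children's combined portion (588,000) is divided into 3 shares of 196,000: Esperanza takes 196,000; Alma's 196,000 share passes to Alma's issue; Willa's 196,000 share passes to Willa's issue.
Alma's share (196,000) is divided into 2 shares of 98,000: Torin and Lena each take 98,000.
Willa's share (196,000) is divided into 2 shares of 98,000: Gita and Dora each take 98,000.

Torin receives 98,000.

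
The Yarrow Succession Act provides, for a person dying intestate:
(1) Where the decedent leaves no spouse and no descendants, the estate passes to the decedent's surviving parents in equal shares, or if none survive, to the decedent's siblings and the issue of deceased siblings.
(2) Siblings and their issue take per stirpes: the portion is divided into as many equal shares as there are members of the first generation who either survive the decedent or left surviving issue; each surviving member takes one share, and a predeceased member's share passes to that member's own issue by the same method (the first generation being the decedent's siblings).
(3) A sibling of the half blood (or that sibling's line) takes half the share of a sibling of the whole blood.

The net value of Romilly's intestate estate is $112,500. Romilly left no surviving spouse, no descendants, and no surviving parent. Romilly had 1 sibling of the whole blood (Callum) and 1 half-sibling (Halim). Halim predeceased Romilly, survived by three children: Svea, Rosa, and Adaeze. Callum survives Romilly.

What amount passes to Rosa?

The entire $112,500 passes to the siblings and their issue.
Counting each half-blood sibling's line as half a unit, there are 3/2 units in $112,500, so one unit is $75,000. Whole-blood lines (Callum) take $75,000 each; half-blood lines (Halim) take $37,500 each.
Halim's share ($37,500) is divided into 3 shares of $12,500: Svea, Rosa, and Adaeze each take $12,500.

Rosa receives $12,500.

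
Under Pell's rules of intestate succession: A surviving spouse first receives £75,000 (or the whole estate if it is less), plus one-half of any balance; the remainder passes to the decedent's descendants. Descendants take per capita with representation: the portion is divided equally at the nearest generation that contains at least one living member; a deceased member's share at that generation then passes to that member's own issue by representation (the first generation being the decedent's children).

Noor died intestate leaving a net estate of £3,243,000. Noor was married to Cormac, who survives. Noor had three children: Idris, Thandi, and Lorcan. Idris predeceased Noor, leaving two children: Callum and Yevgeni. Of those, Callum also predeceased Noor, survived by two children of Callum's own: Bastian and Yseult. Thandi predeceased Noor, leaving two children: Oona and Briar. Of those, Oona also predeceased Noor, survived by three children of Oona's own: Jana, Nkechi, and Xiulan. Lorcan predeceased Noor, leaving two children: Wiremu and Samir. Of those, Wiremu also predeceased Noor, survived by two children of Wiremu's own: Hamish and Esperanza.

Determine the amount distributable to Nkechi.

Cormac first takes £75,000, leaving a balance of £3,168,000. Cormac then takes one-half of the balance (£1,584,000), for a total of £1,659,000. The remaining £1,584,000 passes to the descendants.
No child survives, so the initial division is made at the grandchildren's generation.
The descendants' portion (£1,584,000) is divided into 6 shares of £264,000: Yevgeni, Briar, and Samir each take £264,000; Callum's £264,000 share passes to Callum's issue; Oona's £264,000 share passes to Oona's issue; Wiremu's £264,000 share passes to Wiremu's issue.
Callum's share (£264,000) is divided into 2 shares of £132,000: Bastian and Yseult each take £132,000.
Oona's share (£264,000) is divided into 3 shares of £88,000: Jana, Nkechi, and Xiulan each take £88,000.
Wiremu's share (£264,000) is divided into 2 shares of £132,000: Hamish and Esperanza each take £132,000.

Nkechi receives £88,000.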